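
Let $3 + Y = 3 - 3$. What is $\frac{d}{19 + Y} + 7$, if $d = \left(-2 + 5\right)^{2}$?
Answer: $\frac{121}{16} \approx 7.5625$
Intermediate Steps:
$Y = -3$ ($Y = -3 + \left(3 - 3\right) = -3 + 0 = -3$)
$d = 9$ ($d = 3^{2} = 9$)
$\frac{d}{19 + Y} + 7 = \frac{9}{19 - 3} + 7 = \frac{9}{16} + 7 = \frac{121}{16}$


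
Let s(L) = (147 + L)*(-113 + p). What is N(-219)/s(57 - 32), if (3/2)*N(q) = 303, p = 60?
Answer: -101/4558 ≈ -0.022159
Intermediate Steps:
N(q) = 202 (N(q) = (⅔)*303 = 202)
s(L) = -7791 - 53*L (s(L) = (147 + L)*(-113 + 60) = (147 + L)*(-53) = -7791 - 53*L)
N(-219)/s(57 - 32) = 202/(-7791 - 53*(57 - 32)) = 202/(-7791 - 53*25) = 202/(-7791 - 1325) = 202/(-9116) = 202*(-1/9116) = -101/4558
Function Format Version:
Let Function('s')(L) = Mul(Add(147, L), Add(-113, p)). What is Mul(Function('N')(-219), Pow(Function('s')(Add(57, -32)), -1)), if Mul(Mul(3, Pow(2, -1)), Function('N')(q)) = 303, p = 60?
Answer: Rational(-101, 4558) ≈ -0.022159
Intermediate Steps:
Function('N')(q) = 202 (Function('N')(q) = Mul(Rational(2, 3), 303) = 202)
Function('s')(L) = Add(-7791, Mul(-53, L)) (Function('s')(L) = Mul(Add(147, L), Add(-113, 60)) = Mul(Add(147, L), -53) = Add(-7791, Mul(-53, L)))
Mul(Function('N')(-219), Pow(Function('s')(Add(57, -32)), -1)) = Mul(202, Pow(Add(-7791, Mul(-53, Add(57, -32))), -1)) = Mul(202, Pow(Add(-7791, Mul(-53, 25)), -1)) = Mul(202, Pow(Add(-7791, -1325), -1)) = Mul(202, Pow(-9116, -1)) = Mul(202, Rational(-1, 9116)) = Rational(-101, 4558)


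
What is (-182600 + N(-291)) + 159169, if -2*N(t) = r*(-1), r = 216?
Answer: -23323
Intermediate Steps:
N(t) = 108 (N(t) = -108*(-1) = -½*(-216) = 108)
(-182600 + N(-291)) + 159169 = (-182600 + 108) + 159169 = -182492 + 159169 = -23323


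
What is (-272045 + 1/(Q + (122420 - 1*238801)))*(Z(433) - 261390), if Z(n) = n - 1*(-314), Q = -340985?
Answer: 32430279420281853/457366 ≈ 7.0907e+10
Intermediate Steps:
Z(n) = 314 + n (Z(n) = n + 314 = 314 + n)
(-272045 + 1/(Q + (122420 - 1*238801)))*(Z(433) - 261390) = (-272045 + 1/(-340985 + (122420 - 1*238801)))*((314 + 433) - 261390) = (-272045 + 1/(-340985 + (122420 - 238801)))*(747 - 261390) = (-272045 + 1/(-340985 - 116381))*(-260643) = (-272045 + 1/(-457366))*(-260643) = (-272045 - 1/457366)*(-260643) = -124424133471/457366*(-260643) = 32430279420281853/457366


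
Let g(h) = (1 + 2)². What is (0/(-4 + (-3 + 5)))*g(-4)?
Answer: 0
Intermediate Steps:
g(h) = 9 (g(h) = 3² = 9)
(0/(-4 + (-3 + 5)))*g(-4) = (0/(-4 + (-3 + 5)))*9 = (0/(-4 + 2))*9 = (0/(-2))*9 = (0*(-½))*9 = 0*9 = 0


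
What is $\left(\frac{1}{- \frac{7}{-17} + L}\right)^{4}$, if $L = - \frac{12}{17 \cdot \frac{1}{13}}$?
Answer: $\frac{83521}{492884401} \approx 0.00016945$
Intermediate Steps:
$L = - \frac{156}{17}$ ($L = - \frac{12}{17 \cdot \frac{1}{13}} = - \frac{12}{\frac{17}{13}} = \left(-12\right) \frac{13}{17} = - \frac{156}{17} \approx -9.1765$)
$\left(\frac{1}{- \frac{7}{-17} + L}\right)^{4} = \left(\frac{1}{- \frac{7}{-17} - \frac{156}{17}}\right)^{4} = \left(\frac{1}{\left(-7\right) \left(- \frac{1}{17}\right) - \frac{156}{17}}\right)^{4} = \left(\frac{1}{\frac{7}{17} - \frac{156}{17}}\right)^{4} = \left(\frac{1}{- \frac{149}{17}}\right)^{4} = \left(- \frac{17}{149}\right)^{4} = \frac{83521}{492884401}$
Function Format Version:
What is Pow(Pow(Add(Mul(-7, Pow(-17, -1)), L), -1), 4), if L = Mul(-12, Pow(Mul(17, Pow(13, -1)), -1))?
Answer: Rational(83521, 492884401) ≈ 0.00016945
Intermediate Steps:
L = Rational(-156, 17) (L = Mul(-12, Pow(Mul(17, Rational(1, 13)), -1)) = Mul(-12, Pow(Rational(17, 13), -1)) = Mul(-12, Rational(13, 17)) = Rational(-156, 17) ≈ -9.1765)
Pow(Pow(Add(Mul(-7, Pow(-17, -1)), L), -1), 4) = Pow(Pow(Add(Mul(-7, Pow(-17, -1)), Rational(-156, 17)), -1), 4) = Pow(Pow(Add(Mul(-7, Rational(-1, 17)), Rational(-156, 17)), -1), 4) = Pow(Pow(Add(Rational(7, 17), Rational(-156, 17)), -1), 4) = Pow(Pow(Rational(-149, 17), -1), 4) = Pow(Rational(-17, 149), 4) = Rational(83521, 492884401)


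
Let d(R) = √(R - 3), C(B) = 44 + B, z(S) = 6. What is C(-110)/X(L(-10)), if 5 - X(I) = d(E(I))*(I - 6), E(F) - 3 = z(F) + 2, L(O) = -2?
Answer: 330/487 - 1056*√2/487 ≈ -2.3889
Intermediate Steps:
E(F) = 11 (E(F) = 3 + (6 + 2) = 3 + 8 = 11)
d(R) = √(-3 + R)
X(I) = 5 - 2*√2*(-6 + I) (X(I) = 5 - √(-3 + 11)*(I - 6) = 5 - √8*(-6 + I) = 5 - 2*√2*(-6 + I))
C(-110)/X(L(-10)) = (44 - 110)/(5 + 12*√2 - 2*(-2)*√2) = -66/(5 + 12*√2 + 4*√2) = -66/(5 + 16*√2)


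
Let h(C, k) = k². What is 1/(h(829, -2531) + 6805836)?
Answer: 1/13211797 ≈ 7.5690e-8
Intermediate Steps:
1/(h(829, -2531) + 6805836) = 1/((-2531)² + 6805836) = 1/(6405961 + 6805836) = 1/13211797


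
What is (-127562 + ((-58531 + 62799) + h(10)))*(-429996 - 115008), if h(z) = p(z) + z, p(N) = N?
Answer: 67184823096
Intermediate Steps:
h(z) = 2*z (h(z) = z + z = 2*z)
(-127562 + ((-58531 + 62799) + h(10)))*(-429996 - 115008) = (-127562 + ((-58531 + 62799) + 2*10))*(-429996 - 115008) = (-127562 + (4268 + 20))*(-545004) = (-127562 + 4288)*(-545004) = -123274*(-545004) = 67184823096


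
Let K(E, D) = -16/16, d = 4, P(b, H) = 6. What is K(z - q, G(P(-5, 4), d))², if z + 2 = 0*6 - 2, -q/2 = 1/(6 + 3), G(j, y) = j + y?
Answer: 1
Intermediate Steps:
q = -2/9 (q = -2/(6 + 3) = -2/9 ≈ -0.22222)
z = -4 (z = -2 + (0*6 - 2) = -2 + (0 - 2) = -2 - 2 = -4)
K(E, D) = -1 (K(E, D) = -16*1/16 = -1)
K(z - q, G(P(-5, 4), d))² = (-1)² = 1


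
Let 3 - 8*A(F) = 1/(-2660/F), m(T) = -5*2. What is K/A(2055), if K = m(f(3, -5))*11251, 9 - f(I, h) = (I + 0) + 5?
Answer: -478842560/2007 ≈ -2.3859e+5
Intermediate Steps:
f(I, h) = 4 - I (f(I, h) = 9 - ((I + 0) + 5) = 9 - (I + 5) = 9 - (5 + I) = 9 + (-5 - I) = 4 - I)
m(T) = -10
A(F) = 3/8 + F/21280 (A(F) = 3/8 - (-F/2660)/8 = 3/8 - (-1)*F/21280 = 3/8 + F/21280)
K = -112510 (K = -10*11251 = -112510)
K/A(2055) = -112510/(3/8 + (1/21280)*2055) = -112510/(3/8 + 411/4256) = -112510/2007/4256 = -112510*4256/2007 = -478842560/2007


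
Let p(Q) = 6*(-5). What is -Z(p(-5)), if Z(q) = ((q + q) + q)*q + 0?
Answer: -2700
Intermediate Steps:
p(Q) = -30
Z(q) = 3*q**2 (Z(q) = (2*q + q)*q + 0 = (3*q)*q + 0 = 3*q**2 + 0 = 3*q**2)
-Z(p(-5)) = -3*(-30)**2 = -3*900 = -1*2700 = -2700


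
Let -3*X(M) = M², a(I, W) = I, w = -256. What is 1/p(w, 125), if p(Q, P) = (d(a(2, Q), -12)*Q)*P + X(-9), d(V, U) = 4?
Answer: -1/128027 ≈ -7.8109e-6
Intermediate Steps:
X(M) = -M²/3
p(Q, P) = -27 + 4*P*Q (p(Q, P) = (4*Q)*P - ⅓*(-9)² = 4*P*Q - ⅓*81 = 4*P*Q - 27 = -27 + 4*P*Q)
1/p(w, 125) = 1/(-27 + 4*125*(-256)) = 1/(-27 - 128000) = 1/(-128027) = -1/128027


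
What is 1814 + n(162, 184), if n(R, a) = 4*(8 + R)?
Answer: 2494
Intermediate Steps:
n(R, a) = 32 + 4*R
1814 + n(162, 184) = 1814 + (32 + 4*162) = 1814 + (32 + 648) = 1814 + 680 = 2494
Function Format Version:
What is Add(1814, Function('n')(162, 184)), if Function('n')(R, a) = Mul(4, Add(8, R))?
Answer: 2494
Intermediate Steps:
Function('n')(R, a) = Add(32, Mul(4, R))
Add(1814, Function('n')(162, 184)) = Add(1814, Add(32, Mul(4, 162))) = Add(1814, Add(32, 648)) = Add(1814, 680) = 2494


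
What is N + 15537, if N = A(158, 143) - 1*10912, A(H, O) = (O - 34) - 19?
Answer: 4715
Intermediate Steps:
A(H, O) = -53 + O (A(H, O) = (-34 + O) - 19 = -53 + O)
N = -10822 (N = (-53 + 143) - 1*10912 = 90 - 10912 = -10822)
N + 15537 = -10822 + 15537 = 4715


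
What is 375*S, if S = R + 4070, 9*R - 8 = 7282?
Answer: 1830000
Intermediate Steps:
R = 810 (R = 8/9 + (⅑)*7282 = 8/9 + 7282/9 = 810)
S = 4880 (S = 810 + 4070 = 4880)
375*S = 375*4880 = 1830000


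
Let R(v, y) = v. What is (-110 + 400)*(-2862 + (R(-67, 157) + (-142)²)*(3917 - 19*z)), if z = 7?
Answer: 22052813940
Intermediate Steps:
(-110 + 400)*(-2862 + (R(-67, 157) + (-142)²)*(3917 - 19*z)) = (-110 + 400)*(-2862 + (-67 + (-142)²)*(3917 - 19*7)) = 290*(-2862 + (-67 + 20164)*(3917 - 133)) = 290*(-2862 + 20097*3784) = 290*(-2862 + 76047048) = 290*76044186 = 22052813940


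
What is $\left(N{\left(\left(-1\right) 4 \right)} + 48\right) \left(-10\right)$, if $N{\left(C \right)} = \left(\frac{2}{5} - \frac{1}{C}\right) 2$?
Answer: $-493$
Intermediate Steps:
$N{\left(C \right)} = \frac{4}{5} - \frac{2}{C}$ ($N{\left(C \right)} = \left(2 \cdot \frac{1}{5} - \frac{1}{C}\right) 2 = \left(\frac{2}{5} - \frac{1}{C}\right) 2 = \frac{4}{5} - \frac{2}{C}$)
$\left(N{\left(\left(-1\right) 4 \right)} + 48\right) \left(-10\right) = \left(\left(\frac{4}{5} - \frac{2}{\left(-1\right) 4}\right) + 48\right) \left(-10\right) = \left(\left(\frac{4}{5} - \frac{2}{-4}\right) + 48\right) \left(-10\right) = \left(\left(\frac{4}{5} - - \frac{1}{2}\right) + 48\right) \left(-10\right) = \left(\left(\frac{4}{5} + \frac{1}{2}\right) + 48\right) \left(-10\right) = \left(\frac{13}{10} + 48\right) \left(-10\right) = \frac{493}{10} \left(-10\right) = -493$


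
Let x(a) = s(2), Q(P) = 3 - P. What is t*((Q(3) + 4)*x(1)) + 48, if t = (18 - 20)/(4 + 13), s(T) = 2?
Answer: 800/17 ≈ 47.059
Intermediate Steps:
x(a) = 2
t = -2/17 ≈ -0.11765
t*((Q(3) + 4)*x(1)) + 48 = -2*((3 - 1*3) + 4)*2/17 + 48 = -2*((3 - 3) + 4)*2/17 + 48 = -2*(0 + 4)*2/17 + 48 = -8*2/17 + 48 = -2/17*8 + 48 = -16/17 + 48 = 800/17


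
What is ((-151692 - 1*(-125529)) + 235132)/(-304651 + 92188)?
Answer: -208969/212463 ≈ -0.98355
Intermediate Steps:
((-151692 - 1*(-125529)) + 235132)/(-304651 + 92188) = ((-151692 + 125529) + 235132)/(-212463) = (-26163 + 235132)*(-1/212463) = 208969*(-1/212463) = -208969/212463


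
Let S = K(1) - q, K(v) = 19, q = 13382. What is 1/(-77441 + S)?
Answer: -1/90804 ≈ -1.1013e-5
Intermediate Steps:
S = -13363 (S = 19 - 1*13382 = 19 - 13382 = -13363)
1/(-77441 + S) = 1/(-77441 - 13363) = 1/(-90804) = -1/90804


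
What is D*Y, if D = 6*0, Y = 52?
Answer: 0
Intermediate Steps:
D = 0
D*Y = 0*52 = 0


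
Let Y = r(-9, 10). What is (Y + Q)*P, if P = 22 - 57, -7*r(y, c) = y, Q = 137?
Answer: -4840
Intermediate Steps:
r(y, c) = -y/7
Y = 9/7 (Y = -1/7*(-9) = 9/7 ≈ 1.2857)
P = -35
(Y + Q)*P = (9/7 + 137)*(-35) = (968/7)*(-35) = -4840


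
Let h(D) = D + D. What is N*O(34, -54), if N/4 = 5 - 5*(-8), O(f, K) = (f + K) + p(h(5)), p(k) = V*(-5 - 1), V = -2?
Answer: -1440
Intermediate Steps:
h(D) = 2*D
p(k) = 12 (p(k) = -2*(-5 - 1) = -2*(-6) = 12)
O(f, K) = 12 + K + f (O(f, K) = (f + K) + 12 = (K + f) + 12 = 12 + K + f)
N = 180 (N = 4*(5 - 5*(-8)) = 4*(5 + 40) = 4*45 = 180)
N*O(34, -54) = 180*(12 - 54 + 34) = 180*(-8) = -1440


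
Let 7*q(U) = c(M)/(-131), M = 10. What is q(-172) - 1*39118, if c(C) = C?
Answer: -35871216/917 ≈ -39118.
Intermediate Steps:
q(U) = -10/917 (q(U) = (10/(-131))/7 = (10*(-1/131))/7 = (⅐)*(-10/131) = -10/917)
q(-172) - 1*39118 = -10/917 - 1*39118 = -10/917 - 39118 = -35871216/917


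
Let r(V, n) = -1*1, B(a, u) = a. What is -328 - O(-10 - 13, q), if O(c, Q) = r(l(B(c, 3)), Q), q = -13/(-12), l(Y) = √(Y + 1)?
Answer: -327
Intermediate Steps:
l(Y) = √(1 + Y)
q = 13/12 (q = -13*(-1/12) = 13/12 ≈ 1.0833)
r(V, n) = -1
O(c, Q) = -1
-328 - O(-10 - 13, q) = -328 - 1*(-1) = -328 + 1 = -327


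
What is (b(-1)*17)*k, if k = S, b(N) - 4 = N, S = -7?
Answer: -357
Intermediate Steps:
b(N) = 4 + N
k = -7
(b(-1)*17)*k = ((4 - 1)*17)*(-7) = (3*17)*(-7) = 51*(-7) = -357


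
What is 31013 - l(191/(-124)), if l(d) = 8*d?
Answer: 961785/31 ≈ 31025.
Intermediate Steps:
31013 - l(191/(-124)) = 31013 - 8*191/(-124) = 31013 - 8*191*(-1/124) = 31013 - 8*(-191)/124 = 31013 - 1*(-382/31) = 31013 + 382/31 = 961785/31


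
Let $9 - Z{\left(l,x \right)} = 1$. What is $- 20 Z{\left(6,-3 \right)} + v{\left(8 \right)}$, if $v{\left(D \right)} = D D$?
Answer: $-96$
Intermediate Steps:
$Z{\left(l,x \right)} = 8$ ($Z{\left(l,x \right)} = 9 - 1 = 8$)
$v{\left(D \right)} = D^{2}$
$- 20 Z{\left(6,-3 \right)} + v{\left(8 \right)} = \left(-20\right) 8 + 8^{2} = -160 + 64 = -96$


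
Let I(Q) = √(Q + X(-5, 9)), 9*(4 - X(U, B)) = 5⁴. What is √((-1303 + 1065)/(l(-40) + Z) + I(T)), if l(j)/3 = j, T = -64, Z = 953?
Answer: √(-126 + 147*I*√1165)/21 ≈ 2.3553 + 2.4152*I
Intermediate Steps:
X(U, B) = -589/9 (X(U, B) = 4 - ⅑*5⁴ = 4 - ⅑*625 = 4 - 625/9 = -589/9)
l(j) = 3*j
I(Q) = √(-589/9 + Q) (I(Q) = √(Q - 589/9) = √(-589/9 + Q))
√((-1303 + 1065)/(l(-40) + Z) + I(T)) = √((-1303 + 1065)/(3*(-40) + 953) + √(-589 + 9*(-64))/3) = √(-238/(-120 + 953) + √(-589 - 576)/3) = √(-238/833 + √(-1165)/3) = √(-238*1/833 + (I*√1165)/3) = √(-2/7 + I*√1165/3)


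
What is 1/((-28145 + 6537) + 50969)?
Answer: 1/29361 ≈ 3.4059e-5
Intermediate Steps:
1/((-28145 + 6537) + 50969) = 1/(-21608 + 50969) = 1/29361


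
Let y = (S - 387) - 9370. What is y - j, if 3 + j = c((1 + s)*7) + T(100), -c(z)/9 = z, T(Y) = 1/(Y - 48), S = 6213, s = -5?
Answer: -197237/52 ≈ -3793.0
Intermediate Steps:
T(Y) = 1/(-48 + Y)
y = -3544 (y = (6213 - 387) - 9370 = 5826 - 9370 = -3544)
c(z) = -9*z
j = 12949/52 (j = -3 + (-9*(1 - 5)*7 + 1/(-48 + 100)) = -3 + (-(-36)*7 + 1/52) = -3 + (-9*(-28) + 1/52) = -3 + (252 + 1/52) = -3 + 13105/52 = 12949/52 ≈ 249.02)
y - j = -3544 - 1*12949/52 = -3544 - 12949/52 = -197237/52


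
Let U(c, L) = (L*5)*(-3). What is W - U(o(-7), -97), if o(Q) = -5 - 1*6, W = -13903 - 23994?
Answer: -39352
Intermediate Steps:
W = -37897
o(Q) = -11 (o(Q) = -5 - 6 = -11)
U(c, L) = -15*L (U(c, L) = (5*L)*(-3) = -15*L)
W - U(o(-7), -97) = -37897 - (-15)*(-97) = -37897 - 1*1455 = -37897 - 1455 = -39352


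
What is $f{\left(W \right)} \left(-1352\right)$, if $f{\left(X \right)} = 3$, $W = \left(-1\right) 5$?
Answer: $-4056$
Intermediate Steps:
$W = -5$
$f{\left(W \right)} \left(-1352\right) = 3 \left(-1352\right) = -4056$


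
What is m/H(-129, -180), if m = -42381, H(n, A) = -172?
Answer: 42381/172 ≈ 246.40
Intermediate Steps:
m/H(-129, -180) = -42381/(-172) = -42381*(-1/172) = 42381/172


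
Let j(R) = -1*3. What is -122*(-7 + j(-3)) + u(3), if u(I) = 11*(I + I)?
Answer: 1286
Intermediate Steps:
j(R) = -3
u(I) = 22*I (u(I) = 11*(2*I) = 22*I)
-122*(-7 + j(-3)) + u(3) = -122*(-7 - 3) + 22*3 = -122*(-10) + 66 = 1220 + 66 = 1286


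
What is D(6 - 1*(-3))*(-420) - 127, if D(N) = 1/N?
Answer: -521/3 ≈ -173.67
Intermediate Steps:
D(6 - 1*(-3))*(-420) - 127 = -420/(6 - 1*(-3)) - 127 = -420/(6 + 3) - 127 = -420/9 - 127 = (⅑)*(-420) - 127 = -140/3 - 127 = -521/3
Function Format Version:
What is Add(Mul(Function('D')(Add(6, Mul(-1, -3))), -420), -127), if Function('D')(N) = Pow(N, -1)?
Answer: Rational(-521, 3) ≈ -173.67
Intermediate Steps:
Add(Mul(Function('D')(Add(6, Mul(-1, -3))), -420), -127) = Add(Mul(Pow(Add(6, Mul(-1, -3)), -1), -420), -127) = Add(Mul(Pow(Add(6, 3), -1), -420), -127) = Add(Mul(Pow(9, -1), -420), -127) = Add(Mul(Rational(1, 9), -420), -127) = Add(Rational(-140, 3), -127) = Rational(-521, 3)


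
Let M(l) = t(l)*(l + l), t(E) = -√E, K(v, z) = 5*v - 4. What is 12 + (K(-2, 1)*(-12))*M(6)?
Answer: 12 - 2016*√6 ≈ -4926.2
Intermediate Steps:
K(v, z) = -4 + 5*v
M(l) = -2*l^(3/2) (M(l) = (-√l)*(l + l) = (-√l)*(2*l) = -2*l^(3/2))
12 + (K(-2, 1)*(-12))*M(6) = 12 + ((-4 + 5*(-2))*(-12))*(-12*√6) = 12 + ((-4 - 10)*(-12))*(-12*√6) = 12 + (-14*(-12))*(-12*√6) = 12 + 168*(-12*√6) = 12 - 2016*√6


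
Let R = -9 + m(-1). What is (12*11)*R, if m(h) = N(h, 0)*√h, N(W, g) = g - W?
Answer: -1188 + 132*I ≈ -1188.0 + 132.0*I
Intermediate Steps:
m(h) = -h^(3/2) (m(h) = (0 - h)*√h = (-h)*√h = -h^(3/2))
R = -9 + I (R = -9 - (-1)^(3/2) = -9 - (-1)*I = -9 + I ≈ -9.0 + 1.0*I)
(12*11)*R = (12*11)*(-9 + I) = 132*(-9 + I) = -1188 + 132*I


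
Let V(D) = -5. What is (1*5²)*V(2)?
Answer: -125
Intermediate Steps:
(1*5²)*V(2) = (1*5²)*(-5) = (1*25)*(-5) = 25*(-5) = -125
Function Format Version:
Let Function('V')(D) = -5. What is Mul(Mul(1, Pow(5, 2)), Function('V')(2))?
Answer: -125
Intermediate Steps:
Mul(Mul(1, Pow(5, 2)), Function('V')(2)) = Mul(Mul(1, Pow(5, 2)), -5) = Mul(Mul(1, 25), -5) = Mul(25, -5) = -125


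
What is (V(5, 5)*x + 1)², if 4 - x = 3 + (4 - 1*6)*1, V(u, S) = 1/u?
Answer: 64/25 ≈ 2.5600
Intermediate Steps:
x = 3 (x = 4 - (3 + (4 - 1*6)*1) = 4 - (3 + (4 - 6)*1) = 4 - (3 - 2*1) = 4 - (3 - 2) = 4 - 1*1 = 4 - 1 = 3)
(V(5, 5)*x + 1)² = (3/5 + 1)² = ((⅕)*3 + 1)² = (⅗ + 1)² = (8/5)² = 64/25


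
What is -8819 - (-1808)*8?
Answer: 5645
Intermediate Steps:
-8819 - (-1808)*8 = -8819 - 1*(-14464) = -8819 + 14464 = 5645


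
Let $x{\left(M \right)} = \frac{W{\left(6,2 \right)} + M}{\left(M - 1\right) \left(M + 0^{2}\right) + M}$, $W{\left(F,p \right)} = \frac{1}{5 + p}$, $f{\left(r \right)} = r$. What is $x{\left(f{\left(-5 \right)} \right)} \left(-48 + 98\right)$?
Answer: $- \frac{68}{7} \approx -9.7143$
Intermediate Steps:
$x{\left(M \right)} = \frac{\frac{1}{7} + M}{M + M \left(-1 + M\right)}$ ($x{\left(M \right)} = \frac{\frac{1}{5 + 2} + M}{\left(M - 1\right) \left(M + 0^{2}\right) + M} = \frac{\frac{1}{7} + M}{\left(-1 + M\right) \left(M + 0\right) + M} = \frac{\frac{1}{7} + M}{\left(-1 + M\right) M + M} = \frac{\frac{1}{7} + M}{M \left(-1 + M\right) + M} = \frac{\frac{1}{7} + M}{M + M \left(-1 + M\right)}$)
$x{\left(f{\left(-5 \right)} \right)} \left(-48 + 98\right) = \frac{\frac{1}{7} - 5}{25} \left(-48 + 98\right) = \frac{1}{25} \left(- \frac{34}{7}\right) 50 = \left(- \frac{34}{175}\right) 50 = - \frac{68}{7}$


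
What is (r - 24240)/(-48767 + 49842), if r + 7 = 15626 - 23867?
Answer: -32488/1075 ≈ -30.221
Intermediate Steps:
r = -8248 (r = -7 + (15626 - 23867) = -7 - 8241 = -8248)
(r - 24240)/(-48767 + 49842) = (-8248 - 24240)/(-48767 + 49842) = -32488/1075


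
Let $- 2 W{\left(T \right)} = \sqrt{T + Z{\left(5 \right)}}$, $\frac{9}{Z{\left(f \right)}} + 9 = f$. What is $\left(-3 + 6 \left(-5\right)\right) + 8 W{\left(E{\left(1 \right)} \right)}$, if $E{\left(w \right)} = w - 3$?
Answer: $-33 - 2 i \sqrt{17} \approx -33.0 - 8.2462 i$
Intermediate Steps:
$Z{\left(f \right)} = \frac{9}{-9 + f}$
$E{\left(w \right)} = -3 + w$
$W{\left(T \right)} = - \frac{\sqrt{- \frac{9}{4} + T}}{2}$ ($W{\left(T \right)} = - \frac{\sqrt{T + \frac{9}{-9 + 5}}}{2} = - \frac{\sqrt{T + \frac{9}{-4}}}{2} = - \frac{\sqrt{T + 9 \left(- \frac{1}{4}\right)}}{2} = - \frac{\sqrt{T - \frac{9}{4}}}{2} = - \frac{\sqrt{- \frac{9}{4} + T}}{2}$)
$\left(-3 + 6 \left(-5\right)\right) + 8 W{\left(E{\left(1 \right)} \right)} = \left(-3 + 6 \left(-5\right)\right) + 8 \left(- \frac{\sqrt{-9 + 4 \left(-3 + 1\right)}}{4}\right) = \left(-3 - 30\right) + 8 \left(- \frac{\sqrt{-9 + 4 \left(-2\right)}}{4}\right) = -33 + 8 \left(- \frac{\sqrt{-9 - 8}}{4}\right) = -33 + 8 \left(- \frac{\sqrt{-17}}{4}\right) = -33 + 8 \left(- \frac{i \sqrt{17}}{4}\right) = -33 - 2 i \sqrt{17}$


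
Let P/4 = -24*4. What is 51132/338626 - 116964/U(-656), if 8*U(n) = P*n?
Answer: -1583208627/444277312 ≈ -3.5636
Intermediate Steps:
P = -384 (P = 4*(-24*4) = 4*(-96) = -384)
U(n) = -48*n (U(n) = (-384*n)/8 = -48*n)
51132/338626 - 116964/U(-656) = 51132/338626 - 116964/((-48*(-656))) = 51132*(1/338626) - 116964/31488 = 25566/169313 - 116964*1/31488 = 25566/169313 - 9747/2624 = -1583208627/444277312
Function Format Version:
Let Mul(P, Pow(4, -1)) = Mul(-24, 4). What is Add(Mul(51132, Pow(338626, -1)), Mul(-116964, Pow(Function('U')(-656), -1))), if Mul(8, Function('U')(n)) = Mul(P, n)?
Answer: Rational(-1583208627, 444277312) ≈ -3.5636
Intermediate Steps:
P = -384 (P = Mul(4, Mul(-24, 4)) = Mul(4, -96) = -384)
Function('U')(n) = Mul(-48, n) (Function('U')(n) = Mul(Rational(1, 8), Mul(-384, n)) = Mul(-48, n))
Add(Mul(51132, Pow(338626, -1)), Mul(-116964, Pow(Function('U')(-656), -1))) = Add(Mul(51132, Pow(338626, -1)), Mul(-116964, Pow(Mul(-48, -656), -1))) = Add(Mul(51132, Rational(1, 338626)), Mul(-116964, Pow(31488, -1))) = Add(Rational(25566, 169313), Mul(-116964, Rational(1, 31488))) = Add(Rational(25566, 169313), Rational(-9747, 2624)) = Rational(-1583208627, 444277312)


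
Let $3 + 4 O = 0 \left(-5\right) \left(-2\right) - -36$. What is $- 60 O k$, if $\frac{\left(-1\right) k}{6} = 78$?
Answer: $231660$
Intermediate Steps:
$k = -468$ ($k = \left(-6\right) 78 = -468$)
$O = \frac{33}{4}$ ($O = - \frac{3}{4} + \frac{0 \left(-5\right) \left(-2\right) - -36}{4} = - \frac{3}{4} + \frac{0 \left(-2\right) + 36}{4} = - \frac{3}{4} + \frac{0 + 36}{4} = - \frac{3}{4} + \frac{1}{4} \cdot 36 = - \frac{3}{4} + 9 = \frac{33}{4} \approx 8.25$)
$- 60 O k = \left(-60\right) \frac{33}{4} \left(-468\right) = \left(-495\right) \left(-468\right) = 231660$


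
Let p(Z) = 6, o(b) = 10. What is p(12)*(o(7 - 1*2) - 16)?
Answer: -36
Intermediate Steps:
p(12)*(o(7 - 1*2) - 16) = 6*(10 - 16) = 6*(-6) = -36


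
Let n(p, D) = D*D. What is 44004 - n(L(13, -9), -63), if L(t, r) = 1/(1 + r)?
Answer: 40035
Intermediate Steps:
n(p, D) = D**2
44004 - n(L(13, -9), -63) = 44004 - 1*(-63)**2 = 44004 - 1*3969 = 44004 - 3969 = 40035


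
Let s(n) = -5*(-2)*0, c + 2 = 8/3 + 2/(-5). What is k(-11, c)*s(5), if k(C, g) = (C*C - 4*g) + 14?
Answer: 0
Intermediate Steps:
c = 4/15 (c = -2 + (8/3 + 2/(-5)) = -2 + (8*(⅓) + 2*(-⅕)) = -2 + (8/3 - ⅖) = -2 + 34/15 = 4/15 ≈ 0.26667)
s(n) = 0 (s(n) = 10*0 = 0)
k(C, g) = 14 + C² - 4*g (k(C, g) = (C² - 4*g) + 14 = 14 + C² - 4*g)
k(-11, c)*s(5) = (14 + (-11)² - 4*4/15)*0 = (14 + 121 - 16/15)*0 = (2009/15)*0 = 0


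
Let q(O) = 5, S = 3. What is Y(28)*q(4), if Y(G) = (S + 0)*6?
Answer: 90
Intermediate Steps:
Y(G) = 18 (Y(G) = (3 + 0)*6 = 3*6 = 18)
Y(28)*q(4) = 18*5 = 90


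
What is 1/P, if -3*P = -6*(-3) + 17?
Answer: -3/35 ≈ -0.085714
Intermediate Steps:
P = -35/3 (P = -(-6*(-3) + 17)/3 = -(18 + 17)/3 = -⅓*35 = -35/3 ≈ -11.667)
1/P = 1/(-35/3) = -3/35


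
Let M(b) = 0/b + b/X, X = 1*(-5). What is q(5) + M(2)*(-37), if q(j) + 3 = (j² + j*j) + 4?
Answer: 329/5 ≈ 65.800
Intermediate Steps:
X = -5
q(j) = 1 + 2*j² (q(j) = -3 + ((j² + j*j) + 4) = -3 + ((j² + j²) + 4) = -3 + (2*j² + 4) = -3 + (4 + 2*j²) = 1 + 2*j²)
M(b) = -b/5 (M(b) = 0/b + b/(-5) = 0 + b*(-⅕) = 0 - b/5 = -b/5)
q(5) + M(2)*(-37) = (1 + 2*5²) - ⅕*2*(-37) = (1 + 2*25) - ⅖*(-37) = (1 + 50) + 74/5 = 51 + 74/5 = 329/5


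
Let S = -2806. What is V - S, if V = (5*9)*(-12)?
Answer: 2266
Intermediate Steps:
V = -540 (V = 45*(-12) = -540)
V - S = -540 - 1*(-2806) = -540 + 2806 = 2266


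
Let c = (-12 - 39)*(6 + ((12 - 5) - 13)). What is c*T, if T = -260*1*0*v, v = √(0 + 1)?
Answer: 0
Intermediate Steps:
v = 1 (v = √1 = 1)
c = 0 (c = -51*(6 + (7 - 13)) = -51*(6 - 6) = -51*0 = 0)
T = 0 (T = -260*1*0 = -0 = -260*0 = 0)
c*T = 0*0 = 0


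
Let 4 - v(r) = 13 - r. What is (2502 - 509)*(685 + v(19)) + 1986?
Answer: 1387121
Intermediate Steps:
v(r) = -9 + r (v(r) = 4 - (13 - r) = 4 + (-13 + r) = -9 + r)
(2502 - 509)*(685 + v(19)) + 1986 = (2502 - 509)*(685 + (-9 + 19)) + 1986 = 1993*(685 + 10) + 1986 = 1993*695 + 1986 = 1385135 + 1986 = 1387121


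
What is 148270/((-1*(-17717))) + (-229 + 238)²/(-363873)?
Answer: 17983338211/2148912647 ≈ 8.3686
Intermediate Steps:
148270/((-1*(-17717))) + (-229 + 238)²/(-363873) = 148270/17717 + 9²*(-1/363873) = 148270*(1/17717) + 81*(-1/363873) = 148270/17717 - 27/121291 = 17983338211/2148912647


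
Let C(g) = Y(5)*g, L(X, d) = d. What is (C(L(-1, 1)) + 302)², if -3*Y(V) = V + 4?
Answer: 89401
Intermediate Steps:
Y(V) = -4/3 - V/3 (Y(V) = -(V + 4)/3 = -(4 + V)/3 = -4/3 - V/3)
C(g) = -3*g (C(g) = (-4/3 - ⅓*5)*g = (-4/3 - 5/3)*g = -3*g)
(C(L(-1, 1)) + 302)² = (-3*1 + 302)² = (-3 + 302)² = 299² = 89401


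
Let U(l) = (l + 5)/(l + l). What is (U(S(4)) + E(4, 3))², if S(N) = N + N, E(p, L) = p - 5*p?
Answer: 59049/256 ≈ 230.66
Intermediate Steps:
E(p, L) = -4*p
S(N) = 2*N
U(l) = (5 + l)/(2*l) (U(l) = (5 + l)/((2*l)) = (5 + l)*(1/(2*l)) = (5 + l)/(2*l))
(U(S(4)) + E(4, 3))² = ((5 + 2*4)/(2*((2*4))) - 4*4)² = ((½)*(5 + 8)/8 - 16)² = ((½)*(⅛)*13 - 16)² = (13/16 - 16)² = (-243/16)² = 59049/256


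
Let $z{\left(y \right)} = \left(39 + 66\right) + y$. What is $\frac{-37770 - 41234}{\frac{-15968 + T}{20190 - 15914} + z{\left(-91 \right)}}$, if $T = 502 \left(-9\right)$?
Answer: $- \frac{168910552}{19689} \approx -8578.9$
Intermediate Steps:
$T = -4518$
$z{\left(y \right)} = 105 + y$
$\frac{-37770 - 41234}{\frac{-15968 + T}{20190 - 15914} + z{\left(-91 \right)}} = \frac{-37770 - 41234}{\frac{-15968 - 4518}{20190 - 15914} + \left(105 - 91\right)} = - \frac{79004}{- \frac{20486}{4276} + 14} = - \frac{79004}{\left(-20486\right) \frac{1}{4276} + 14} = - \frac{79004}{- \frac{10243}{2138} + 14} = - \frac{79004}{\frac{19689}{2138}} = \left(-79004\right) \frac{2138}{19689} = - \frac{168910552}{19689}$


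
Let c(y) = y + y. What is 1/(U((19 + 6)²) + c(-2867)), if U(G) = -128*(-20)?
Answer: -1/3174 ≈ -0.00031506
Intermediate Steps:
c(y) = 2*y
U(G) = 2560
1/(U((19 + 6)²) + c(-2867)) = 1/(2560 + 2*(-2867)) = 1/(2560 - 5734) = 1/(-3174) = -1/3174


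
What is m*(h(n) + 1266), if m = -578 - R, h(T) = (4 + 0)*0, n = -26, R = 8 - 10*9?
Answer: -627936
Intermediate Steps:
R = -82 (R = 8 - 90 = -82)
h(T) = 0 (h(T) = 4*0 = 0)
m = -496 (m = -578 - 1*(-82) = -578 + 82 = -496)
m*(h(n) + 1266) = -496*(0 + 1266) = -496*1266 = -627936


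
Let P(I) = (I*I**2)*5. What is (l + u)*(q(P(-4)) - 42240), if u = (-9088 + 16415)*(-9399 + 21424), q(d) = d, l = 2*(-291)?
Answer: -3749816598080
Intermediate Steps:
P(I) = 5*I**3 (P(I) = I**3*5 = 5*I**3)
l = -582
u = 88107175 (u = 7327*12025 = 88107175)
(l + u)*(q(P(-4)) - 42240) = (-582 + 88107175)*(5*(-4)**3 - 42240) = 88106593*(5*(-64) - 42240) = 88106593*(-320 - 42240) = 88106593*(-42560) = -3749816598080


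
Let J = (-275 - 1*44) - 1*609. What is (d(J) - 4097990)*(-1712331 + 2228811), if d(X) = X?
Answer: -2117009168640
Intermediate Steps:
J = -928 (J = (-275 - 44) - 609 = -319 - 609 = -928)
(d(J) - 4097990)*(-1712331 + 2228811) = (-928 - 4097990)*(-1712331 + 2228811) = -4098918*516480 = -2117009168640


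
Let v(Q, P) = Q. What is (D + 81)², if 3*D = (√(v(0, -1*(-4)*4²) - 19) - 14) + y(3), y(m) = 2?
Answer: (231 + I*√19)²/9 ≈ 5926.9 + 223.76*I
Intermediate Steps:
D = -4 + I*√19/3 (D = ((√(0 - 19) - 14) + 2)/3 = ((√(-19) - 14) + 2)/3 = ((I*√19 - 14) + 2)/3 = ((-14 + I*√19) + 2)/3 = (-12 + I*√19)/3 = -4 + I*√19/3 ≈ -4.0 + 1.453*I)
(D + 81)² = ((-4 + I*√19/3) + 81)² = (77 + I*√19/3)²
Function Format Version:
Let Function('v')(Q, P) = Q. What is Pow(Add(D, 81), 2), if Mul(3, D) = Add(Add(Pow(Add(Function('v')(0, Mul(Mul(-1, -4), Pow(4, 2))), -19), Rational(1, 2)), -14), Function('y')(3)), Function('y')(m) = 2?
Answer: Mul(Rational(1, 9), Pow(Add(231, Mul(I, Pow(19, Rational(1, 2)))), 2)) ≈ Add(5926.9, Mul(223.76, I))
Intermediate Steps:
D = Add(-4, Mul(Rational(1, 3), I, Pow(19, Rational(1, 2)))) (D = Mul(Rational(1, 3), Add(Add(Pow(Add(0, -19), Rational(1, 2)), -14), 2)) = Mul(Rational(1, 3), Add(Add(Pow(-19, Rational(1, 2)), -14), 2)) = Mul(Rational(1, 3), Add(Add(Mul(I, Pow(19, Rational(1, 2))), -14), 2)) = Mul(Rational(1, 3), Add(Add(-14, Mul(I, Pow(19, Rational(1, 2)))), 2)) = Mul(Rational(1, 3), Add(-12, Mul(I, Pow(19, Rational(1, 2))))) = Add(-4, Mul(Rational(1, 3), I, Pow(19, Rational(1, 2)))) ≈ Add(-4.0000, Mul(1.4530, I)))
Pow(Add(D, 81), 2) = Pow(Add(Add(-4, Mul(Rational(1, 3), I, Pow(19, Rational(1, 2)))), 81), 2) = Pow(Add(77, Mul(Rational(1, 3), I, Pow(19, Rational(1, 2)))), 2)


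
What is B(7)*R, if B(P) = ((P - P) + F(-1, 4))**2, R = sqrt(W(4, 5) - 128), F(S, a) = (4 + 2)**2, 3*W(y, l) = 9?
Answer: 6480*I*sqrt(5) ≈ 14490.0*I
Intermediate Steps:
W(y, l) = 3 (W(y, l) = (1/3)*9 = 3)
F(S, a) = 36 (F(S, a) = 6**2 = 36)
R = 5*I*sqrt(5) (R = sqrt(3 - 128) = sqrt(-125) = 5*I*sqrt(5) ≈ 11.18*I)
B(P) = 1296 (B(P) = ((P - P) + 36)**2 = (0 + 36)**2 = 36**2 = 1296)
B(7)*R = 1296*(5*I*sqrt(5)) = 6480*I*sqrt(5)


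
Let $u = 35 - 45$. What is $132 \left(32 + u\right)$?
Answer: $2904$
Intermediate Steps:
$u = -10$ ($u = 35 - 45 = -10$)
$132 \left(32 + u\right) = 132 \left(32 - 10\right) = 132 \cdot 22 = 2904$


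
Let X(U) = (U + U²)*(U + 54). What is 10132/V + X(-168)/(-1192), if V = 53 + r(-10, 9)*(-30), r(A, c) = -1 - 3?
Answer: 70674722/25777 ≈ 2741.8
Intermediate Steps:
r(A, c) = -4
V = 173 (V = 53 - 4*(-30) = 53 + 120 = 173)
X(U) = (54 + U)*(U + U²) (X(U) = (U + U²)*(54 + U) = (54 + U)*(U + U²))
10132/V + X(-168)/(-1192) = 10132/173 - 168*(54 + (-168)² + 55*(-168))/(-1192) = 10132*(1/173) - 168*(54 + 28224 - 9240)*(-1/1192) = 10132/173 - 168*19038*(-1/1192) = 10132/173 - 3198384*(-1/1192) = 10132/173 + 399798/149 = 70674722/25777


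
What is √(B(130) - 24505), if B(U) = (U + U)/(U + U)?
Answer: 2*I*√6126 ≈ 156.54*I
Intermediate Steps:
B(U) = 1 (B(U) = (2*U)/((2*U)) = (2*U)*(1/(2*U)) = 1)
√(B(130) - 24505) = √(1 - 24505) = √(-24504) = 2*I*√6126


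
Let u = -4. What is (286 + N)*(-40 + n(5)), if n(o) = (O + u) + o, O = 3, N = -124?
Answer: -5832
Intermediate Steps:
n(o) = -1 + o (n(o) = (3 - 4) + o = -1 + o)
(286 + N)*(-40 + n(5)) = (286 - 124)*(-40 + (-1 + 5)) = 162*(-40 + 4) = 162*(-36) = -5832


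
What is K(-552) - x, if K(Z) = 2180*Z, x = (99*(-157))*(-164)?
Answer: -3752412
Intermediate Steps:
x = 2549052 (x = -15543*(-164) = 2549052)
K(-552) - x = 2180*(-552) - 1*2549052 = -1203360 - 2549052 = -3752412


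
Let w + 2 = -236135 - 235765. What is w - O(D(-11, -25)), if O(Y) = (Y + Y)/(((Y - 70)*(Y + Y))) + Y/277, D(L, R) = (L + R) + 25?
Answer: -10588064006/22437 ≈ -4.7190e+5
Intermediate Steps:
w = -471902 (w = -2 + (-236135 - 235765) = -2 - 471900 = -471902)
D(L, R) = 25 + L + R
O(Y) = 1/(-70 + Y) + Y/277 (O(Y) = (2*Y)/(((-70 + Y)*(2*Y))) + Y*(1/277) = (2*Y)/((2*Y*(-70 + Y))) + Y/277 = (2*Y)*(1/(2*Y*(-70 + Y))) + Y/277 = 1/(-70 + Y) + Y/277)
w - O(D(-11, -25)) = -471902 - (277 + (25 - 11 - 25)² - 70*(25 - 11 - 25))/(277*(-70 + (25 - 11 - 25))) = -471902 - (277 + (-11)² - 70*(-11))/(277*(-70 - 11)) = -471902 - (277 + 121 + 770)/(277*(-81)) = -471902 - (-1)*1168/(277*81) = -471902 - 1*(-1168/22437) = -471902 + 1168/22437 = -10588064006/22437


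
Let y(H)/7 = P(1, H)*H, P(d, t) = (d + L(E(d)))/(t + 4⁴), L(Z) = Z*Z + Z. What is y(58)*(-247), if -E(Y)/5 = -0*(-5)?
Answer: -50141/157 ≈ -319.37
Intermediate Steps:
E(Y) = 0 (E(Y) = -(-5)*0*(-5) = -(-5)*0 = -5*0 = 0)
L(Z) = Z + Z² (L(Z) = Z² + Z = Z + Z²)
P(d, t) = d/(256 + t) (P(d, t) = (d + 0*(1 + 0))/(t + 4⁴) = (d + 0*1)/(t + 256) = (d + 0)/(256 + t) = d/(256 + t))
y(H) = 7*H/(256 + H) (y(H) = 7*((1/(256 + H))*H) = 7*(H/(256 + H)) = 7*H/(256 + H))
y(58)*(-247) = (7*58/(256 + 58))*(-247) = (7*58/314)*(-247) = (7*58*(1/314))*(-247) = (203/157)*(-247) = -50141/157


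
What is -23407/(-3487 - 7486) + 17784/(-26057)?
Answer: 414772367/285923461 ≈ 1.4506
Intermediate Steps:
-23407/(-3487 - 7486) + 17784/(-26057) = -23407/(-10973) + 17784*(-1/26057) = -23407*(-1/10973) - 17784/26057 = 23407/10973 - 17784/26057 = 414772367/285923461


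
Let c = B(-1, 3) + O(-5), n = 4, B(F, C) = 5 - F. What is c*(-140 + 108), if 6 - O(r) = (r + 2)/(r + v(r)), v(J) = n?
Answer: -288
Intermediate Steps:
v(J) = 4
O(r) = 6 - (2 + r)/(4 + r) (O(r) = 6 - (r + 2)/(r + 4) = 6 - (2 + r)/(4 + r))
c = 9 (c = (5 - 1*(-1)) + (22 + 5*(-5))/(4 - 5) = (5 + 1) + (22 - 25)/(-1) = 6 - 1*(-3) = 6 + 3 = 9)
c*(-140 + 108) = 9*(-140 + 108) = 9*(-32) = -288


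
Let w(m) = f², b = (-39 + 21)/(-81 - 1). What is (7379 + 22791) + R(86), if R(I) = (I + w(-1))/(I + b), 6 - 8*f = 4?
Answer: 1706471657/56560 ≈ 30171.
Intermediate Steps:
f = ¼ (f = ¾ - ⅛*4 = ¾ - ½ = ¼ ≈ 0.25000)
b = 9/41 (b = -18/(-82) = -18*(-1/82) = 9/41 ≈ 0.21951)
w(m) = 1/16 (w(m) = (¼)² = 1/16)
R(I) = (1/16 + I)/(9/41 + I) (R(I) = (I + 1/16)/(I + 9/41) = (1/16 + I)/(9/41 + I))
(7379 + 22791) + R(86) = (7379 + 22791) + 41*(1 + 16*86)/(16*(9 + 41*86)) = 30170 + 41*(1 + 1376)/(16*(9 + 3526)) = 30170 + (41/16)*1377/3535 = 30170 + (41/16)*(1/3535)*1377 = 30170 + 56457/56560 = 1706471657/56560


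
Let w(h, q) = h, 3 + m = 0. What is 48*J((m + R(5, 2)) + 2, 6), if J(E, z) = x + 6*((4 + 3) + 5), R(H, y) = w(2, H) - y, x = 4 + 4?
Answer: 3840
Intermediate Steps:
m = -3 (m = -3 + 0 = -3)
x = 8
R(H, y) = 2 - y
J(E, z) = 80 (J(E, z) = 8 + 6*((4 + 3) + 5) = 8 + 6*(7 + 5) = 8 + 6*12 = 8 + 72 = 80)
48*J((m + R(5, 2)) + 2, 6) = 48*80 = 3840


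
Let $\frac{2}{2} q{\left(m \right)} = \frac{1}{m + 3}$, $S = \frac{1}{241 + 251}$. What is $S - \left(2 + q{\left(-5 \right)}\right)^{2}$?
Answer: $- \frac{553}{246} \approx -2.248$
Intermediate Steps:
$S = \frac{1}{492} \approx 0.0020325$
$q{\left(m \right)} = \frac{1}{3 + m}$ ($q{\left(m \right)} = \frac{1}{m + 3} = \frac{1}{3 + m}$)
$S - \left(2 + q{\left(-5 \right)}\right)^{2} = \frac{1}{492} - \left(2 + \frac{1}{3 - 5}\right)^{2} = \frac{1}{492} - \left(2 + \frac{1}{-2}\right)^{2} = \frac{1}{492} - \left(2 - \frac{1}{2}\right)^{2} = \frac{1}{492} - \left(\frac{3}{2}\right)^{2} = \frac{1}{492} - \frac{9}{4} = - \frac{553}{246}$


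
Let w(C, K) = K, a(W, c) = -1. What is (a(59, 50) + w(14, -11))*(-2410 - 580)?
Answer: 35880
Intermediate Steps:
(a(59, 50) + w(14, -11))*(-2410 - 580) = (-1 - 11)*(-2410 - 580) = -12*(-2990) = 35880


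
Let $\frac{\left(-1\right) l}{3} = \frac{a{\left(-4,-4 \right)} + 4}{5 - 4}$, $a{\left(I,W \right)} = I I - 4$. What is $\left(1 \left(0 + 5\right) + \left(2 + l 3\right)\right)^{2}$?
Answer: $18769$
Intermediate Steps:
$a{\left(I,W \right)} = -4 + I^{2}$ ($a{\left(I,W \right)} = I^{2} - 4 = -4 + I^{2}$)
$l = -48$ ($l = - 3 \frac{\left(-4 + \left(-4\right)^{2}\right) + 4}{5 - 4} = - 3 \frac{\left(-4 + 16\right) + 4}{1} = - 3 \left(12 + 4\right) 1 = - 3 \cdot 16 \cdot 1 = \left(-3\right) 16 = -48$)
$\left(1 \left(0 + 5\right) + \left(2 + l 3\right)\right)^{2} = \left(1 \left(0 + 5\right) + \left(2 - 144\right)\right)^{2} = \left(1 \cdot 5 + \left(2 - 144\right)\right)^{2} = \left(5 - 142\right)^{2} = \left(-137\right)^{2} = 18769$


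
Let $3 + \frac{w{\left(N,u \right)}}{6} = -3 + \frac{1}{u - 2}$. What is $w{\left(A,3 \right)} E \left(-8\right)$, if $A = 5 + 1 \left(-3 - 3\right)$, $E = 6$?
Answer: $1440$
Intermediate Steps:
$A = -1$ ($A = 5 + 1 \left(-3 - 3\right) = 5 + 1 \left(-6\right) = 5 - 6 = -1$)
$w{\left(N,u \right)} = -36 + \frac{6}{-2 + u}$ ($w{\left(N,u \right)} = -18 + 6 \left(-3 + \frac{1}{u - 2}\right) = -18 + 6 \left(-3 + \frac{1}{-2 + u}\right) = -18 - \left(18 - \frac{6}{-2 + u}\right) = -36 + \frac{6}{-2 + u}$)
$w{\left(A,3 \right)} E \left(-8\right) = \frac{6 \left(13 - 18\right)}{-2 + 3} \cdot 6 \left(-8\right) = \frac{6 \left(13 - 18\right)}{1} \left(-48\right) = 6 \cdot 1 \left(-5\right) \left(-48\right) = \left(-30\right) \left(-48\right) = 1440$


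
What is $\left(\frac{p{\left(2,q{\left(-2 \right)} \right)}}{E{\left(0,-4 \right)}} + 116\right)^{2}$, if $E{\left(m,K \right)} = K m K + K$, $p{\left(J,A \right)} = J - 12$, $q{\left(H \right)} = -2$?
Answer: $\frac{56169}{4} \approx 14042.0$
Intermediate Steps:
$p{\left(J,A \right)} = -12 + J$ ($p{\left(J,A \right)} = J - 12 = -12 + J$)
$E{\left(m,K \right)} = K + m K^{2}$ ($E{\left(m,K \right)} = m K^{2} + K = K + m K^{2}$)
$\left(\frac{p{\left(2,q{\left(-2 \right)} \right)}}{E{\left(0,-4 \right)}} + 116\right)^{2} = \left(\frac{-12 + 2}{\left(-4\right) \left(1 - 0\right)} + 116\right)^{2} = \left(\frac{1}{\left(-4\right) \left(1 + 0\right)} \left(-10\right) + 116\right)^{2} = \left(\frac{1}{\left(-4\right) 1} \left(-10\right) + 116\right)^{2} = \left(\frac{1}{-4} \left(-10\right) + 116\right)^{2} = \left(\left(- \frac{1}{4}\right) \left(-10\right) + 116\right)^{2} = \left(\frac{5}{2} + 116\right)^{2} = \left(\frac{237}{2}\right)^{2} = \frac{56169}{4}$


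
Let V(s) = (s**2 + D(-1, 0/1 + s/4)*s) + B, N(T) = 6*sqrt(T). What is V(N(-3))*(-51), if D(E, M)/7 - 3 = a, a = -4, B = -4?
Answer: 5712 + 2142*I*sqrt(3) ≈ 5712.0 + 3710.1*I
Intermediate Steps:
D(E, M) = -7 (D(E, M) = 21 + 7*(-4) = 21 - 28 = -7)
V(s) = -4 + s**2 - 7*s (V(s) = (s**2 - 7*s) - 4 = -4 + s**2 - 7*s)
V(N(-3))*(-51) = (-4 + (6*sqrt(-3))**2 - 42*sqrt(-3))*(-51) = (-4 + (6*(I*sqrt(3)))**2 - 42*I*sqrt(3))*(-51) = (-4 + (6*I*sqrt(3))**2 - 42*I*sqrt(3))*(-51) = (-4 - 108 - 42*I*sqrt(3))*(-51) = (-112 - 42*I*sqrt(3))*(-51) = 5712 + 2142*I*sqrt(3)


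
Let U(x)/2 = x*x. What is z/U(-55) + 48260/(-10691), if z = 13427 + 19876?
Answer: 64069373/64680550 ≈ 0.99055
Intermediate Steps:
z = 33303
U(x) = 2*x² (U(x) = 2*(x*x) = 2*x²)
z/U(-55) + 48260/(-10691) = 33303/((2*(-55)²)) + 48260/(-10691) = 33303/((2*3025)) + 48260*(-1/10691) = 33303/6050 - 48260/10691 = 64069373/64680550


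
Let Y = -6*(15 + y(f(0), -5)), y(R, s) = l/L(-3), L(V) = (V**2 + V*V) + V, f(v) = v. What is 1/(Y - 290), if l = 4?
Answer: -5/1908 ≈ -0.0026205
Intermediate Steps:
L(V) = V + 2*V**2 (L(V) = (V**2 + V**2) + V = 2*V**2 + V = V + 2*V**2)
y(R, s) = 4/15 (y(R, s) = 4/((-3*(1 + 2*(-3)))) = 4/((-3*(1 - 6))) = 4/((-3*(-5))) = 4/15)
Y = -458/5 (Y = -6*(15 + 4/15) = -6*229/15 = -458/5 ≈ -91.600)
1/(Y - 290) = 1/(-458/5 - 290) = 1/(-1908/5) = -5/1908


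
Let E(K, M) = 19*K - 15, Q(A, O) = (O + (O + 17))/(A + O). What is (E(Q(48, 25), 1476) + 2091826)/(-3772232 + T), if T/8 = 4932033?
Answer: 38175869/651233584 ≈ 0.058621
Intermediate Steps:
Q(A, O) = (17 + 2*O)/(A + O) (Q(A, O) = (O + (17 + O))/(A + O) = (17 + 2*O)/(A + O))
T = 39456264 (T = 8*4932033 = 39456264)
E(K, M) = -15 + 19*K
(E(Q(48, 25), 1476) + 2091826)/(-3772232 + T) = ((-15 + 19*((17 + 2*25)/(48 + 25))) + 2091826)/(-3772232 + 39456264) = ((-15 + 19*((17 + 50)/73)) + 2091826)/35684032 = ((-15 + 19*((1/73)*67)) + 2091826)*(1/35684032) = ((-15 + 19*(67/73)) + 2091826)*(1/35684032) = ((-15 + 1273/73) + 2091826)*(1/35684032) = (178/73 + 2091826)*(1/35684032) = (152703476/73)*(1/35684032) = 38175869/651233584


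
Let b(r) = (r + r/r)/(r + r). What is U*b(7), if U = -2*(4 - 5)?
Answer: 8/7 ≈ 1.1429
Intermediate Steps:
b(r) = (1 + r)/(2*r) (b(r) = (r + 1)/((2*r)) = (1 + r)*(1/(2*r)) = (1 + r)/(2*r))
U = 2 (U = -2*(-1) = 2)
U*b(7) = 2*((1/2)*(1 + 7)/7) = 2*((1/2)*(1/7)*8) = 2*(4/7) = 8/7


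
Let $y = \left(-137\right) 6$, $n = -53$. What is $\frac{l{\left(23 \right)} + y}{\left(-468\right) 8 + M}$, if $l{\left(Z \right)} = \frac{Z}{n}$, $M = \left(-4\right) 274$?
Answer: $\frac{43589}{256520} \approx 0.16992$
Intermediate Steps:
$M = -1096$
$y = -822$
$l{\left(Z \right)} = - \frac{Z}{53}$ ($l{\left(Z \right)} = \frac{Z}{-53} = Z \left(- \frac{1}{53}\right) = - \frac{Z}{53}$)
$\frac{l{\left(23 \right)} + y}{\left(-468\right) 8 + M} = \frac{\left(- \frac{1}{53}\right) 23 - 822}{\left(-468\right) 8 - 1096} = \frac{- \frac{23}{53} - 822}{-3744 - 1096} = - \frac{43589}{53 \left(-4840\right)} = \left(- \frac{43589}{53}\right) \left(- \frac{1}{4840}\right) = \frac{43589}{256520}$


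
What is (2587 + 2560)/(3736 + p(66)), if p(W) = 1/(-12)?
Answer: 61764/44831 ≈ 1.3777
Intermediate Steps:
p(W) = -1/12
(2587 + 2560)/(3736 + p(66)) = (2587 + 2560)/(3736 - 1/12) = 5147/(44831/12) = 5147*(12/44831) = 61764/44831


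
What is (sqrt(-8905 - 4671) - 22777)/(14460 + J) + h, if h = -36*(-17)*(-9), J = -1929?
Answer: -69043525/12531 + 2*I*sqrt(3394)/12531 ≈ -5509.8 + 0.0092982*I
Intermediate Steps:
h = -5508 (h = 612*(-9) = -5508)
(sqrt(-8905 - 4671) - 22777)/(14460 + J) + h = (sqrt(-8905 - 4671) - 22777)/(14460 - 1929) - 5508 = (sqrt(-13576) - 22777)/12531 - 5508 = (2*I*sqrt(3394) - 22777)*(1/12531) - 5508 = (-22777 + 2*I*sqrt(3394))*(1/12531) - 5508 = (-22777/12531 + 2*I*sqrt(3394)/12531) - 5508 = -69043525/12531 + 2*I*sqrt(3394)/12531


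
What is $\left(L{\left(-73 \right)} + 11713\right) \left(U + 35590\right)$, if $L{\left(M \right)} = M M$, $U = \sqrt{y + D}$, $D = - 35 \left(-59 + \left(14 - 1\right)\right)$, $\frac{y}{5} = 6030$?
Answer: $606524780 + 68168 \sqrt{1985} \approx 6.0956 \cdot 10^{8}$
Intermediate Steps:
$y = 30150$ ($y = 5 \cdot 6030 = 30150$)
$D = 1610$ ($D = - 35 \left(-59 + 13\right) = \left(-35\right) \left(-46\right) = 1610$)
$U = 4 \sqrt{1985}$ ($U = \sqrt{30150 + 1610} = \sqrt{31760} = 4 \sqrt{1985} \approx 178.21$)
$L{\left(M \right)} = M^{2}$
$\left(L{\left(-73 \right)} + 11713\right) \left(U + 35590\right) = \left(\left(-73\right)^{2} + 11713\right) \left(4 \sqrt{1985} + 35590\right) = \left(5329 + 11713\right) \left(35590 + 4 \sqrt{1985}\right) = 17042 \left(35590 + 4 \sqrt{1985}\right) = 606524780 + 68168 \sqrt{1985}$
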